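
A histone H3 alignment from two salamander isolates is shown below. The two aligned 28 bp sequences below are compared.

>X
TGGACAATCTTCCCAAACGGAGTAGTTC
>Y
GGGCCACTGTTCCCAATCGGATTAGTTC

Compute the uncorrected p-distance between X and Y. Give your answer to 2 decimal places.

0.21

The sequences differ at 6 of 28 positions (sites 1, 4, 7, 9, 17, 22).
p = 6/28 = 0.214285… ≈ 0.21 (to 2 d.p.).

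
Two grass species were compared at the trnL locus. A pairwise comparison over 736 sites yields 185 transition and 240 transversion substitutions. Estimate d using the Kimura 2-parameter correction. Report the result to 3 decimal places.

P = 185/736 ≈ 0.251359 and Q = 240/736 ≈ 0.326087.
Under the Kimura two-parameter model, d = −½ ln(1 − 2P − Q) − ¼ ln(1 − 2Q).
1 − 2P − Q = 0.171195, giving −½ ln(0.171195) = 0.882476.
1 − 2Q = 0.347826, giving −¼ ln(0.347826) = 0.264013.
d = 0.882476 + 0.264013 = 1.146489.

1.146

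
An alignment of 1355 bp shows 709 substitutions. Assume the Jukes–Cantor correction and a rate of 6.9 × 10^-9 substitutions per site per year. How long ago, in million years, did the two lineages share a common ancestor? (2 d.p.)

p = 709/1355 ≈ 0.523247.
d = −(3/4) ln(1 − 4p/3) = −0.75 ln(1 − 0.697663) = −0.75 ln(0.302337)
  = −0.75 × (-1.196213) = 0.897160 substitutions/site.
Under a molecular clock d = 2μt, so t = d/(2μ) = 0.897160 / (2 × 6.9 × 10^-9) = 65.01 million years.

65.01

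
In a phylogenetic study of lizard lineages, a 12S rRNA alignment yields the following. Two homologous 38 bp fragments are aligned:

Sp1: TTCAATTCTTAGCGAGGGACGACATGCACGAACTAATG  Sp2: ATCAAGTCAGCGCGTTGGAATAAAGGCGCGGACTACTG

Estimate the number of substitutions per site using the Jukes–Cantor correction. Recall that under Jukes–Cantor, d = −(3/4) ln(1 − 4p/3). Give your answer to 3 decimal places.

The sequences differ at 14 of 38 sites, so p = 14/38 ≈ 0.368421.
d = −(3/4) ln(1 − 4p/3) = −0.75 ln(1 − 0.491228) = −0.75 ln(0.508772)
  = −0.75 × (-0.675755) = 0.506816 substitutions/site.

0.507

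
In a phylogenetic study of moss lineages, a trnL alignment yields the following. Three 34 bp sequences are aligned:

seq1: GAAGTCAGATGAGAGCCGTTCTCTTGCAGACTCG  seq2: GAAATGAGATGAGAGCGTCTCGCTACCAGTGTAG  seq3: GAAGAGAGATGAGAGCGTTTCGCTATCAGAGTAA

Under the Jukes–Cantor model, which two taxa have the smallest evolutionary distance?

seq1–seq2: 11/34 differ, p = 0.324, d = 0.423.
seq1–seq3: 10/34 differ, p = 0.294, d = 0.373.
seq2–seq3: 6/34 differ, p = 0.176, d = 0.201.
The smallest distance is between seq2 and seq3.

seq2 and seq3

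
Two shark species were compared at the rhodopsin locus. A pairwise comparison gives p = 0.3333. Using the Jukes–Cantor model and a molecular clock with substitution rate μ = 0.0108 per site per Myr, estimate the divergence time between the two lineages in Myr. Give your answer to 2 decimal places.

20.41

d = −(3/4) ln(1 − 4p/3) = −0.75 ln(1 − 0.4444) = −0.75 ln(0.5556)
  = −0.75 × (-0.587707) = 0.440780 substitutions/site.
Under a molecular clock d = 2μt, so t = d/(2μ) = 0.440780 / (2 × 0.0108) = 20.41 Myr.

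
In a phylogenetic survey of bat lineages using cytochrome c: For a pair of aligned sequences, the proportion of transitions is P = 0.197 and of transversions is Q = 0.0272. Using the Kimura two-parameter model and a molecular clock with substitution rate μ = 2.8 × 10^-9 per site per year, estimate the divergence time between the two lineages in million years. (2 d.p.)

Under the Kimura two-parameter model, d = −½ ln(1 − 2P − Q) − ¼ ln(1 − 2Q).
1 − 2P − Q = 0.5788, giving −½ ln(0.5788) = 0.273399.
1 − 2Q = 0.9456, giving −¼ ln(0.9456) = 0.013984.
d = 0.273399 + 0.013984 = 0.287383.
Under a molecular clock d = 2μt, so t = d/(2μ) = 0.287383 / (2 × 2.8 × 10^-9) = 51.32 million years.

51.32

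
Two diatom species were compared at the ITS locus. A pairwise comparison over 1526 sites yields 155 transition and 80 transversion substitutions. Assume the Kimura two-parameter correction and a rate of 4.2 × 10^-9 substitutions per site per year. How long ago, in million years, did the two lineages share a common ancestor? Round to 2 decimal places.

P = 155/1526 ≈ 0.101573 and Q = 80/1526 ≈ 0.052425.
Under the Kimura two-parameter model, d = −½ ln(1 − 2P − Q) − ¼ ln(1 − 2Q).
1 − 2P − Q = 0.744429, giving −½ ln(0.744429) = 0.147569.
1 − 2Q = 0.89515, giving −¼ ln(0.89515) = 0.027691.
d = 0.147569 + 0.027691 = 0.175260.
Under a molecular clock d = 2μt, so t = d/(2μ) = 0.175260 / (2 × 4.2 × 10^-9) = 20.86 million years.

20.86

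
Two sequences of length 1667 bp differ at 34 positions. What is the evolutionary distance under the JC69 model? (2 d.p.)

0.02

p = 34/1667 ≈ 0.020396.
d = −(3/4) ln(1 − 4p/3) = −0.75 ln(1 − 0.027195) = −0.75 ln(0.972805)
  = −0.75 × (-0.027572) = 0.020679 substitutions/site.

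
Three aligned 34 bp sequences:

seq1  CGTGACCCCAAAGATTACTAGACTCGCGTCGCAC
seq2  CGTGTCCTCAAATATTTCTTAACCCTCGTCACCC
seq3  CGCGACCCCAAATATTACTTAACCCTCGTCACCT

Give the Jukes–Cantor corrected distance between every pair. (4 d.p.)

d(seq1,seq2) = 0.3734, d(seq1,seq3) = 0.3265, d(seq2,seq3) = 0.1637

seq1–seq2: 10/34 sites differ → p ≈ 0.294118, d = −0.75 ln(1 − 0.392157) = 0.373379 ≈ 0.3734.
seq1–seq3: 9/34 sites differ → p ≈ 0.264706, d = −0.75 ln(1 − 0.352941) = 0.326488 ≈ 0.3265.
seq2–seq3: 5/34 sites differ → p ≈ 0.147059, d = −0.75 ln(1 − 0.196079) = 0.163691 ≈ 0.1637.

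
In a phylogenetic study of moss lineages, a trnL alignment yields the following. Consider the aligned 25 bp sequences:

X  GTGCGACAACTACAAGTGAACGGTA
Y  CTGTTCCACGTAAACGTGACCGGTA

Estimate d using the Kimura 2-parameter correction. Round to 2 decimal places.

0.51

Of 25 sites, 1 differences are transitions and 8 are transversions, so P = 1/25 = 0.04 and Q = 8/25 = 0.32.
Under the Kimura two-parameter model, d = −½ ln(1 − 2P − Q) − ¼ ln(1 − 2Q).
1 − 2P − Q = 0.6, giving −½ ln(0.6) = 0.255413.
1 − 2Q = 0.36, giving −¼ ln(0.36) = 0.255413.
d = 0.255413 + 0.255413 = 0.510826.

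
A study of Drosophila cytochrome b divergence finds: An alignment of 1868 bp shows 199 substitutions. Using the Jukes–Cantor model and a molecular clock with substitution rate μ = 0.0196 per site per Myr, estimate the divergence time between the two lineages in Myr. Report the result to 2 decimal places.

2.93

p = 199/1868 ≈ 0.106531.
d = −(3/4) ln(1 − 4p/3) = −0.75 ln(1 − 0.142041) = −0.75 ln(0.857959)
  = −0.75 × (-0.153199) = 0.114899 substitutions/site.
Under a molecular clock d = 2μt, so t = d/(2μ) = 0.114899 / (2 × 0.0196) = 2.93 Myr.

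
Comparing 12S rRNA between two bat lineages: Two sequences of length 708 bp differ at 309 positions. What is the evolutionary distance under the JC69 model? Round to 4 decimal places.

0.6541

p = 309/708 ≈ 0.436441.
d = −(3/4) ln(1 − 4p/3) = −0.75 ln(1 − 0.581921) = −0.75 ln(0.418079)
  = −0.75 × (-0.872085) = 0.654064 substitutions/site.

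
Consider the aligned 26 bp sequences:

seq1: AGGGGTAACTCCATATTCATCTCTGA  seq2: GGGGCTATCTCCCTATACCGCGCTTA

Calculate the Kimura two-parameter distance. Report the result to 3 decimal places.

0.482

Of 26 sites, 1 differences are transitions and 8 are transversions, so P = 1/26 ≈ 0.038462 and Q = 8/26 ≈ 0.307692.
Under the Kimura two-parameter model, d = −½ ln(1 − 2P − Q) − ¼ ln(1 − 2Q).
1 − 2P − Q = 0.615384, giving −½ ln(0.615384) = 0.242754.
1 − 2Q = 0.384616, giving −¼ ln(0.384616) = 0.238877.
d = 0.242754 + 0.238877 = 0.481631.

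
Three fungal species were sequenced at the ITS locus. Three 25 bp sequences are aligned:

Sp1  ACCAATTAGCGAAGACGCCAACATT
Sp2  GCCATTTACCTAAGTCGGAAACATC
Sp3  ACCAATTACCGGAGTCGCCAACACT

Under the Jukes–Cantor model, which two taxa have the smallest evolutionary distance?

Sp1–Sp2: 8/25 differ, p = 0.320, d = 0.417.
Sp1–Sp3: 4/25 differ, p = 0.160, d = 0.180.
Sp2–Sp3: 8/25 differ, p = 0.320, d = 0.417.
The smallest distance is between Sp1 and Sp3.

Sp1 and Sp3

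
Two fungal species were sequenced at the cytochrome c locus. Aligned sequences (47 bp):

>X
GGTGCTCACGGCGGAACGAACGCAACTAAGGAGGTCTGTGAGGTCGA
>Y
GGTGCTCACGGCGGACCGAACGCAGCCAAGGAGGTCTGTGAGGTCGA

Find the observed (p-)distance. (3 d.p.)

The sequences differ at 3 of 47 positions (sites 16, 25, 27).
p = 3/47 = 0.063829… ≈ 0.064 (to 3 d.p.).

0.064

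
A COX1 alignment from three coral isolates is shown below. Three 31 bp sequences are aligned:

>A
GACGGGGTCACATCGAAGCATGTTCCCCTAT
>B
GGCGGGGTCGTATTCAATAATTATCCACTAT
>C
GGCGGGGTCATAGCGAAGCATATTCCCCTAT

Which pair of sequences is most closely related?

A and C

A–B: 10/31 differ, p = 0.323, d = 0.422.
A–C: 4/31 differ, p = 0.129, d = 0.142.
B–C: 9/31 differ, p = 0.290, d = 0.367.
The smallest distance is between A and C.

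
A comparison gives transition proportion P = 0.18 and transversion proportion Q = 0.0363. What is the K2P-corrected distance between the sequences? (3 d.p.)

0.271

Under the Kimura two-parameter model, d = −½ ln(1 − 2P − Q) − ¼ ln(1 − 2Q).
1 − 2P − Q = 0.6037, giving −½ ln(0.6037) = 0.252339.
1 − 2Q = 0.9274, giving −¼ ln(0.9274) = 0.018843.
d = 0.252339 + 0.018843 = 0.271182.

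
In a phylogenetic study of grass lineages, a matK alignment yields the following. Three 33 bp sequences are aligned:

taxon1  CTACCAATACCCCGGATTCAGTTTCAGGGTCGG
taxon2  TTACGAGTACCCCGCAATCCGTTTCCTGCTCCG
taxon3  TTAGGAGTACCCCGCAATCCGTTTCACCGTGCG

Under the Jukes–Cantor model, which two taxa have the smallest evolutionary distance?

taxon1–taxon2: 10/33 differ, p = 0.303, d = 0.388.
taxon1–taxon3: 11/33 differ, p = 0.333, d = 0.441.
taxon2–taxon3: 6/33 differ, p = 0.182, d = 0.208.
The smallest distance is between taxon2 and taxon3.

taxon2 and taxon3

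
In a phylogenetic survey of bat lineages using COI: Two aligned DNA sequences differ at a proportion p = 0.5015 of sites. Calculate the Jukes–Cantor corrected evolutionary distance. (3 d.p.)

d = −(3/4) ln(1 − 4p/3) = −0.75 ln(1 − 0.668667) = −0.75 ln(0.331333)
  = −0.75 × (-1.104631) = 0.828473 substitutions/site.

0.828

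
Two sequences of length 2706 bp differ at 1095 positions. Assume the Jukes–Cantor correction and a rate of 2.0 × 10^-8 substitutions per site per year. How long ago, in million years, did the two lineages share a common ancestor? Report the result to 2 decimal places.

14.54

p = 1095/2706 ≈ 0.404656.
d = −(3/4) ln(1 − 4p/3) = −0.75 ln(1 − 0.539541) = −0.75 ln(0.460459)
  = −0.75 × (-0.775531) = 0.581648 substitutions/site.
Under a molecular clock d = 2μt, so t = d/(2μ) = 0.581648 / (2 × 2.0 × 10^-8) = 14.54 million years.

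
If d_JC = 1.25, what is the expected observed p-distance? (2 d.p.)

p = (3/4)(1 − e^(−4d/3)) = 0.75 × (1 − e^(-1.666667)) = 0.75 × (1 − 0.188876) = 0.608343.

0.61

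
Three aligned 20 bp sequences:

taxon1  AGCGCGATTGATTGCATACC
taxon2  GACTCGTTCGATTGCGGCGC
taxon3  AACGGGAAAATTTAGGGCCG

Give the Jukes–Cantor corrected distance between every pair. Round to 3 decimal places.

taxon1–taxon2: 9/20 sites differ → p = 0.45, d = −0.75 ln(1 − 0.6) = 0.687218 ≈ 0.687.
taxon1–taxon3: 12/20 sites differ → p = 0.6, d = −0.75 ln(1 − 0.8) = 1.207078 ≈ 1.207.
taxon2–taxon3: 12/20 sites differ → p = 0.6, d = −0.75 ln(1 − 0.8) = 1.207078 ≈ 1.207.

d(taxon1,taxon2) = 0.687, d(taxon1,taxon3) = 1.207, d(taxon2,taxon3) = 1.207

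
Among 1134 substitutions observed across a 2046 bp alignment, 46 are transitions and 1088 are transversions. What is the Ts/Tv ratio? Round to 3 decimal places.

R = 46/1088 = 0.042279… ≈ 0.042 (to 3 d.p.).

0.042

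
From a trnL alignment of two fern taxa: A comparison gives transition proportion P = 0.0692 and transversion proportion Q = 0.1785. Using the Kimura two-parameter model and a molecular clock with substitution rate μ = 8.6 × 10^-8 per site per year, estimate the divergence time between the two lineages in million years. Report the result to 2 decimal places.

1.75

Under the Kimura two-parameter model, d = −½ ln(1 − 2P − Q) − ¼ ln(1 − 2Q).
1 − 2P − Q = 0.6831, giving −½ ln(0.6831) = 0.190557.
1 − 2Q = 0.643, giving −¼ ln(0.643) = 0.110403.
d = 0.190557 + 0.110403 = 0.300960.
Under a molecular clock d = 2μt, so t = d/(2μ) = 0.300960 / (2 × 8.6 × 10^-8) = 1.75 million years.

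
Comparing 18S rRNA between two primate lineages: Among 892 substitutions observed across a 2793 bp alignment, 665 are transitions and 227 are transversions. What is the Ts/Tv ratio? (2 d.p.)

R = 665/227 = 2.929515… ≈ 2.93 (to 2 d.p.).

2.93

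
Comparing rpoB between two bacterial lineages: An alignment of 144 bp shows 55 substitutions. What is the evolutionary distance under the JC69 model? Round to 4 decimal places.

0.5339

p = 55/144 ≈ 0.381944.
d = −(3/4) ln(1 − 4p/3) = −0.75 ln(1 − 0.509259) = −0.75 ln(0.490741)
  = −0.75 × (-0.711839) = 0.533879 substitutions/site.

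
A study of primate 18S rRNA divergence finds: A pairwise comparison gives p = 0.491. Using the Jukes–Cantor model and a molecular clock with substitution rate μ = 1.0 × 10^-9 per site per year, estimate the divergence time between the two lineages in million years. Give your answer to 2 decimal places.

d = −(3/4) ln(1 − 4p/3) = −0.75 ln(1 − 0.654667) = −0.75 ln(0.345333)
  = −0.75 × (-1.063246) = 0.797435 substitutions/site.
Under a molecular clock d = 2μt, so t = d/(2μ) = 0.797435 / (2 × 1.0 × 10^-9) = 398.72 million years.

398.72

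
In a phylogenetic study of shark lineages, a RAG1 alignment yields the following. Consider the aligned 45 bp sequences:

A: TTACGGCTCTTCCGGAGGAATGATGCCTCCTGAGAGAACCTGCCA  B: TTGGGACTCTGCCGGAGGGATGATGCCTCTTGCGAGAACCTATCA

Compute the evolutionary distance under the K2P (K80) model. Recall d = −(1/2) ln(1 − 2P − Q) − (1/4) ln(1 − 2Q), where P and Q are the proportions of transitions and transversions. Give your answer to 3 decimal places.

Of 45 sites, 6 differences are transitions and 3 are transversions, so P = 6/45 ≈ 0.133333 and Q = 3/45 ≈ 0.066667.
Under the Kimura two-parameter model, d = −½ ln(1 − 2P − Q) − ¼ ln(1 − 2Q).
1 − 2P − Q = 0.666667, giving −½ ln(0.666667) = 0.202732.
1 − 2Q = 0.866666, giving −¼ ln(0.866666) = 0.035775.
d = 0.202732 + 0.035775 = 0.238507.

0.239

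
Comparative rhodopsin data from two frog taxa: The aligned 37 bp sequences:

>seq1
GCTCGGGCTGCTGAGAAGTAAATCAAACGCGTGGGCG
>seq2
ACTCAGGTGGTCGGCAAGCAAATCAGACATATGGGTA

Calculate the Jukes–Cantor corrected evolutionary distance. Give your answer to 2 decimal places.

The sequences differ at 15 of 37 sites, so p = 15/37 ≈ 0.405405.
d = −(3/4) ln(1 − 4p/3) = −0.75 ln(1 − 0.54054) = −0.75 ln(0.45946)
  = −0.75 × (-0.777703) = 0.583277 substitutions/site.

0.58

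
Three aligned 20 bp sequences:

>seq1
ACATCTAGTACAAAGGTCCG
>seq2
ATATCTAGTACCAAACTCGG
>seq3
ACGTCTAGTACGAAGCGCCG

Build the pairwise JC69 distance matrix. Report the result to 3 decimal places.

seq1–seq2: 5/20 sites differ → p = 0.25, d = −0.75 ln(1 − 0.333333) = 0.304098 ≈ 0.304.
seq1–seq3: 4/20 sites differ → p = 0.2, d = −0.75 ln(1 − 0.266667) = 0.232617 ≈ 0.233.
seq2–seq3: 6/20 sites differ → p = 0.3, d = −0.75 ln(1 − 0.4) = 0.383119 ≈ 0.383.

d(seq1,seq2) = 0.304, d(seq1,seq3) = 0.233, d(seq2,seq3) = 0.383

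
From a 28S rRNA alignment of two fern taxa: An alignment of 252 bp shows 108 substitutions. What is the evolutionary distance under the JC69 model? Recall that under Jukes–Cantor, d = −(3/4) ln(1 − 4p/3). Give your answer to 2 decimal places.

0.64

p = 108/252 ≈ 0.428571.
d = −(3/4) ln(1 − 4p/3) = −0.75 ln(1 − 0.571428) = −0.75 ln(0.428572)
  = −0.75 × (-0.847297) = 0.635473 substitutions/site.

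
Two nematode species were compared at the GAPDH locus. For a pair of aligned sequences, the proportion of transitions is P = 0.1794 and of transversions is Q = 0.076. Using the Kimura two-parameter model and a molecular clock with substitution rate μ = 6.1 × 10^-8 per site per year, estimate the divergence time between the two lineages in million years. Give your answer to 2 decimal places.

2.68

Under the Kimura two-parameter model, d = −½ ln(1 − 2P − Q) − ¼ ln(1 − 2Q).
1 − 2P − Q = 0.5652, giving −½ ln(0.5652) = 0.285288.
1 − 2Q = 0.848, giving −¼ ln(0.848) = 0.041219.
d = 0.285288 + 0.041219 = 0.326507.
Under a molecular clock d = 2μt, so t = d/(2μ) = 0.326507 / (2 × 6.1 × 10^-8) = 2.68 million years.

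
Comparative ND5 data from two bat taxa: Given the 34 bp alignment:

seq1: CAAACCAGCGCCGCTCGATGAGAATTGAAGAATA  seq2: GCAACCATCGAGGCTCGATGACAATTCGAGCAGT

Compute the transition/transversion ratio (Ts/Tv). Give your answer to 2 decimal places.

0.10

Transitions are A↔G and C↔T; transversions are all other mismatches.
Transitions: 1. Transversions: 10.
R = 1/10 = 0.10.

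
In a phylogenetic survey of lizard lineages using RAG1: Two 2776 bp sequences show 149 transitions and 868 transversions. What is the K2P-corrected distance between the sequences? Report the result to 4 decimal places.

P = 149/2776 ≈ 0.053674 and Q = 868/2776 ≈ 0.31268.
Under the Kimura two-parameter model, d = −½ ln(1 − 2P − Q) − ¼ ln(1 − 2Q).
1 − 2P − Q = 0.579972, giving −½ ln(0.579972) = 0.272388.
1 − 2Q = 0.37464, giving −¼ ln(0.37464) = 0.245447.
d = 0.272388 + 0.245447 = 0.517835.

0.5178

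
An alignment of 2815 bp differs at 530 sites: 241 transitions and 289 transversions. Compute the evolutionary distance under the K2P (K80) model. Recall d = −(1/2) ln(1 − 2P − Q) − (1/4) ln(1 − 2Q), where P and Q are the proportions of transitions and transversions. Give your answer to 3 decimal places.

P = 241/2815 ≈ 0.085613 and Q = 289/2815 ≈ 0.102664.
Under the Kimura two-parameter model, d = −½ ln(1 − 2P − Q) − ¼ ln(1 − 2Q).
1 − 2P − Q = 0.72611, giving −½ ln(0.72611) = 0.160027.
1 − 2Q = 0.794672, giving −¼ ln(0.794672) = 0.057456.
d = 0.160027 + 0.057456 = 0.217483.

0.217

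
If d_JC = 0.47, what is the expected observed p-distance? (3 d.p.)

0.349

p = (3/4)(1 − e^(−4d/3)) = 0.75 × (1 − e^(-0.626667)) = 0.75 × (1 − 0.534370) = 0.349223.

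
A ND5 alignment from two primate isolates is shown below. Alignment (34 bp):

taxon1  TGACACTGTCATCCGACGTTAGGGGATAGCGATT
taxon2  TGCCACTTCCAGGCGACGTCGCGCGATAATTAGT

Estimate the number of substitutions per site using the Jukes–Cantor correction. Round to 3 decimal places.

0.535

The sequences differ at 13 of 34 sites, so p = 13/34 ≈ 0.382353.
d = −(3/4) ln(1 − 4p/3) = −0.75 ln(1 − 0.509804) = −0.75 ln(0.490196)
  = −0.75 × (-0.712950) = 0.534713 substitutions/site.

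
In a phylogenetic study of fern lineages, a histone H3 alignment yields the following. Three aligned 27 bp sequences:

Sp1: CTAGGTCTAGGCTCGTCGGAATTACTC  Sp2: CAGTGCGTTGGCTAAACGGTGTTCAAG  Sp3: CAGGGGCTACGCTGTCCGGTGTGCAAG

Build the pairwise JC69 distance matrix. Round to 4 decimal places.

Sp1–Sp2: 15/27 sites differ → p ≈ 0.555556, d = −0.75 ln(1 − 0.740741) = 1.012446 ≈ 1.0124.
Sp1–Sp3: 14/27 sites differ → p ≈ 0.518519, d = −0.75 ln(1 − 0.691359) = 0.881682 ≈ 0.8817.
Sp2–Sp3: 9/27 sites differ → p ≈ 0.333333, d = −0.75 ln(1 − 0.444444) = 0.440839 ≈ 0.4408.

d(Sp1,Sp2) = 1.0124, d(Sp1,Sp3) = 0.8817, d(Sp2,Sp3) = 0.4408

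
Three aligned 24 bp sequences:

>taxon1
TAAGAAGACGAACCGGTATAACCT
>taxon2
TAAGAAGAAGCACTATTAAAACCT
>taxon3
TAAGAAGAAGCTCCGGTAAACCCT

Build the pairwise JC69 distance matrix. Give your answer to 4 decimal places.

d(taxon1,taxon2) = 0.3041, d(taxon1,taxon3) = 0.2441, d(taxon2,taxon3) = 0.2441

taxon1–taxon2: 6/24 sites differ → p = 0.25, d = −0.75 ln(1 − 0.333333) = 0.304098 ≈ 0.3041.
taxon1–taxon3: 5/24 sites differ → p ≈ 0.208333, d = −0.75 ln(1 − 0.277777) = 0.244066 ≈ 0.2441.
taxon2–taxon3: 5/24 sites differ → p ≈ 0.208333, d = −0.75 ln(1 − 0.277777) = 0.244066 ≈ 0.2441.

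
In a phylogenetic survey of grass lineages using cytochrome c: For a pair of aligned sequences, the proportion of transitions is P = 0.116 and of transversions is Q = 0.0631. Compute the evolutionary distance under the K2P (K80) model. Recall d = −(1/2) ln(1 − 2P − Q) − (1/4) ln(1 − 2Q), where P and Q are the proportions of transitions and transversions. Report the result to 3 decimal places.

Under the Kimura two-parameter model, d = −½ ln(1 − 2P − Q) − ¼ ln(1 − 2Q).
1 − 2P − Q = 0.7049, giving −½ ln(0.7049) = 0.174850.
1 − 2Q = 0.8738, giving −¼ ln(0.8738) = 0.033726.
d = 0.174850 + 0.033726 = 0.208576.

0.209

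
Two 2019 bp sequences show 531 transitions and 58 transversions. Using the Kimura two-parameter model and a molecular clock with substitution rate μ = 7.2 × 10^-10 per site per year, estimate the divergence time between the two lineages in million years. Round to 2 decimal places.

291.20

P = 531/2019 ≈ 0.263001 and Q = 58/2019 ≈ 0.028727.
Under the Kimura two-parameter model, d = −½ ln(1 − 2P − Q) − ¼ ln(1 − 2Q).
1 − 2P − Q = 0.445271, giving −½ ln(0.445271) = 0.404536.
1 − 2Q = 0.942546, giving −¼ ln(0.942546) = 0.014793.
d = 0.404536 + 0.014793 = 0.419329.
Under a molecular clock d = 2μt, so t = d/(2μ) = 0.419329 / (2 × 7.2 × 10^-10) = 291.20 million years.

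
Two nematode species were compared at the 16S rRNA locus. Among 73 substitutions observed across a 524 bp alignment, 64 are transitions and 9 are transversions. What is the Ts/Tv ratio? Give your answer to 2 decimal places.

R = 64/9 = 7.111111… ≈ 7.11 (to 2 d.p.).

7.11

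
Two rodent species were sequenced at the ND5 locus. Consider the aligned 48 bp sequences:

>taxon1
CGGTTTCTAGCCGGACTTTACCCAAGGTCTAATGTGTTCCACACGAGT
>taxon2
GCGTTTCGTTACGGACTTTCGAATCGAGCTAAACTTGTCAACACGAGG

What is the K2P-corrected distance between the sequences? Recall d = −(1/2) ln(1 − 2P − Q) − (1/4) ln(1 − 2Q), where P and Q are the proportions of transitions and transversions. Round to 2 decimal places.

0.68

Of 48 sites, 1 differences are transitions and 19 are transversions, so P = 1/48 ≈ 0.020833 and Q = 19/48 ≈ 0.395833.
Under the Kimura two-parameter model, d = −½ ln(1 − 2P − Q) − ¼ ln(1 − 2Q).
1 − 2P − Q = 0.562501, giving −½ ln(0.562501) = 0.287681.
1 − 2Q = 0.208334, giving −¼ ln(0.208334) = 0.392153.
d = 0.287681 + 0.392153 = 0.679834.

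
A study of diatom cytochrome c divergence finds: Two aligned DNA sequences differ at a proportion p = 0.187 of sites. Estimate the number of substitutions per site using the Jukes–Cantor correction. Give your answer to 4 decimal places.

d = −(3/4) ln(1 − 4p/3) = −0.75 ln(1 − 0.249333) = −0.75 ln(0.750667)
  = −0.75 × (-0.286793) = 0.215095 substitutions/site.

0.2151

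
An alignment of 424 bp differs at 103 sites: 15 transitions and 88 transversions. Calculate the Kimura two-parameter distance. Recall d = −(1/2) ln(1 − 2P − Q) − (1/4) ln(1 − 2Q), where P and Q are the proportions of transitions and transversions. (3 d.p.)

0.297

P = 15/424 ≈ 0.035377 and Q = 88/424 ≈ 0.207547.
Under the Kimura two-parameter model, d = −½ ln(1 − 2P − Q) − ¼ ln(1 − 2Q).
1 − 2P − Q = 0.721699, giving −½ ln(0.721699) = 0.163074.
1 − 2Q = 0.584906, giving −¼ ln(0.584906) = 0.134076.
d = 0.163074 + 0.134076 = 0.297150.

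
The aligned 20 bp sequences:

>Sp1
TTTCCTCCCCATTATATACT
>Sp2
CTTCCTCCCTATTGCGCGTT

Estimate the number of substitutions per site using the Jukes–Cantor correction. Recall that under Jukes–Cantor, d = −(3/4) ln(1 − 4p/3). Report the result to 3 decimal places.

0.572

The sequences differ at 8 of 20 sites (1, 10, 14, 15, 16, 17, 18, 19), so p = 8/20 = 0.4.
d = −(3/4) ln(1 − 4p/3) = −0.75 ln(1 − 0.533333) = −0.75 ln(0.466667)
  = −0.75 × (-0.762139) = 0.571604 substitutions/site.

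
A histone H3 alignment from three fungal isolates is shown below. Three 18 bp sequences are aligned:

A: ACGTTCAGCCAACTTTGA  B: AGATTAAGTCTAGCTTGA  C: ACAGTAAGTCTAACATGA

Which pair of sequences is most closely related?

B and C

A–B: 7/18 differ, p = 0.389, d = 0.548.
A–C: 8/18 differ, p = 0.444, d = 0.673.
B–C: 4/18 differ, p = 0.222, d = 0.264.
The smallest distance is between B and C.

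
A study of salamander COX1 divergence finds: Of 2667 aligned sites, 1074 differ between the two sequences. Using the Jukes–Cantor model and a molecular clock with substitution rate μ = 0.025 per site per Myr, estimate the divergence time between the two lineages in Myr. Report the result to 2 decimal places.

p = 1074/2667 ≈ 0.4027.
d = −(3/4) ln(1 − 4p/3) = −0.75 ln(1 − 0.536933) = −0.75 ln(0.463067)
  = −0.75 × (-0.769884) = 0.577413 substitutions/site.
Under a molecular clock d = 2μt, so t = d/(2μ) = 0.577413 / (2 × 0.025) = 11.55 Myr.

11.55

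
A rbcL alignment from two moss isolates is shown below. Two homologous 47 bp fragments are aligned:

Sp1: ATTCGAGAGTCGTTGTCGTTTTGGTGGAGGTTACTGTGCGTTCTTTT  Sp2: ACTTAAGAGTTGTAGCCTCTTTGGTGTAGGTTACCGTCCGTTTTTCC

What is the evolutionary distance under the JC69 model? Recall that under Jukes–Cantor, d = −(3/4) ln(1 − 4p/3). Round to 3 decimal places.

The sequences differ at 14 of 47 sites, so p = 14/47 ≈ 0.297872.
d = −(3/4) ln(1 − 4p/3) = −0.75 ln(1 − 0.397163) = −0.75 ln(0.602837)
  = −0.75 × (-0.506108) = 0.379581 substitutions/site.

0.380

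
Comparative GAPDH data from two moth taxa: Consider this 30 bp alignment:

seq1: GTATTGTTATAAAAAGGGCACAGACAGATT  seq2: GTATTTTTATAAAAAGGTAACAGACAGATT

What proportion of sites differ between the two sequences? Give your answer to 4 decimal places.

0.1000

The sequences differ at 3 of 30 positions (sites 6, 18, 19).
p = 3/30 = 0.1000.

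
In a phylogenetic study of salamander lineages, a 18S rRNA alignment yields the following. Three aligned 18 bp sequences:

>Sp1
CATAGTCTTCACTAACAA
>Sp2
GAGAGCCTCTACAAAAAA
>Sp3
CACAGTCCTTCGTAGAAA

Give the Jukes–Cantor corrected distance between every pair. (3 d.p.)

d(Sp1,Sp2) = 0.548, d(Sp1,Sp3) = 0.548, d(Sp2,Sp3) = 0.824

Sp1–Sp2: 7/18 sites differ → p ≈ 0.388889, d = −0.75 ln(1 − 0.518519) = 0.548166 ≈ 0.548.
Sp1–Sp3: 7/18 sites differ → p ≈ 0.388889, d = −0.75 ln(1 − 0.518519) = 0.548166 ≈ 0.548.
Sp2–Sp3: 9/18 sites differ → p = 0.5, d = −0.75 ln(1 − 0.666667) = 0.823960 ≈ 0.824.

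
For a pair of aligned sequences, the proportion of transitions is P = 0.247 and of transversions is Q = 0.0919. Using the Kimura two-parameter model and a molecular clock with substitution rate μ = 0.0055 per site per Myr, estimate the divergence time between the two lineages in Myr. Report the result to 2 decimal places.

Under the Kimura two-parameter model, d = −½ ln(1 − 2P − Q) − ¼ ln(1 − 2Q).
1 − 2P − Q = 0.4141, giving −½ ln(0.4141) = 0.440824.
1 − 2Q = 0.8162, giving −¼ ln(0.8162) = 0.050774.
d = 0.440824 + 0.050774 = 0.491598.
Under a molecular clock d = 2μt, so t = d/(2μ) = 0.491598 / (2 × 0.0055) = 44.69 Myr.

44.69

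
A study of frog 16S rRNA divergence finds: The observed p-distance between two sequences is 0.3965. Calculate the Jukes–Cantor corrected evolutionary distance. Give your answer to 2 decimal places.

0.56

d = −(3/4) ln(1 − 4p/3) = −0.75 ln(1 − 0.528667) = −0.75 ln(0.471333)
  = −0.75 × (-0.752190) = 0.564143 substitutions/site.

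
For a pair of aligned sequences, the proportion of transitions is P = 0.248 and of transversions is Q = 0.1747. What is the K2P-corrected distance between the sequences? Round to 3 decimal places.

Under the Kimura two-parameter model, d = −½ ln(1 − 2P − Q) − ¼ ln(1 − 2Q).
1 − 2P − Q = 0.3293, giving −½ ln(0.3293) = 0.555393.
1 − 2Q = 0.6506, giving −¼ ln(0.6506) = 0.107465.
d = 0.555393 + 0.107465 = 0.662858.

0.663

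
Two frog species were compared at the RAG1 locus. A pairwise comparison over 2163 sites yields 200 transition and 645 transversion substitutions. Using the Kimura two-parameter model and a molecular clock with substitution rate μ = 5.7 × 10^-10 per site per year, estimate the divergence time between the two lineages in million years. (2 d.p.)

P = 200/2163 ≈ 0.092464 and Q = 645/2163 ≈ 0.298197.
Under the Kimura two-parameter model, d = −½ ln(1 − 2P − Q) − ¼ ln(1 − 2Q).
1 − 2P − Q = 0.516875, giving −½ ln(0.516875) = 0.329977.
1 − 2Q = 0.403606, giving −¼ ln(0.403606) = 0.226829.
d = 0.329977 + 0.226829 = 0.556806.
Under a molecular clock d = 2μt, so t = d/(2μ) = 0.556806 / (2 × 5.7 × 10^-10) = 488.43 million years.

488.43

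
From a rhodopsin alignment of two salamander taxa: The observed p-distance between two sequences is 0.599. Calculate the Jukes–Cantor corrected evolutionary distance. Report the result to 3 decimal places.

1.202

d = −(3/4) ln(1 − 4p/3) = −0.75 ln(1 − 0.798667) = −0.75 ln(0.201333)
  = −0.75 × (-1.602795) = 1.202096 substitutions/site.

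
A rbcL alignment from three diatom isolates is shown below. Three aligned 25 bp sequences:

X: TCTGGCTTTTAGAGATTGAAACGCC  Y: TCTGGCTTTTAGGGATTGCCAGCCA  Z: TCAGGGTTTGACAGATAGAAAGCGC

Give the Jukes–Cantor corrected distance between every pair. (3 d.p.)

d(X,Y) = 0.289, d(X,Z) = 0.417, d(Y,Z) = 0.572

X–Y: 6/25 sites differ → p = 0.24, d = −0.75 ln(1 − 0.32) = 0.289247 ≈ 0.289.
X–Z: 8/25 sites differ → p = 0.32, d = −0.75 ln(1 − 0.426667) = 0.417216 ≈ 0.417.
Y–Z: 10/25 sites differ → p = 0.4, d = −0.75 ln(1 − 0.533333) = 0.571605 ≈ 0.572.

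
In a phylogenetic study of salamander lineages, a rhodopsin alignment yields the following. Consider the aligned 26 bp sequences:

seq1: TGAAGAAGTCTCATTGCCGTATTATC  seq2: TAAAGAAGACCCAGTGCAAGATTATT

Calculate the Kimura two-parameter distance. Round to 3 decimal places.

0.401

Of 26 sites, 4 differences are transitions and 4 are transversions, so P = 4/26 ≈ 0.153846 and Q = 4/26 ≈ 0.153846.
Under the Kimura two-parameter model, d = −½ ln(1 − 2P − Q) − ¼ ln(1 − 2Q).
1 − 2P − Q = 0.538462, giving −½ ln(0.538462) = 0.309519.
1 − 2Q = 0.692308, giving −¼ ln(0.692308) = 0.091931.
d = 0.309519 + 0.091931 = 0.401450.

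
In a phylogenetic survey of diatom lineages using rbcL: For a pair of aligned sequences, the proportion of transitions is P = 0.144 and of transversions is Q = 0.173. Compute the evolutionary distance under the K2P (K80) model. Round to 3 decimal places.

Under the Kimura two-parameter model, d = −½ ln(1 − 2P − Q) − ¼ ln(1 − 2Q).
1 − 2P − Q = 0.539, giving −½ ln(0.539) = 0.309020.
1 − 2Q = 0.654, giving −¼ ln(0.654) = 0.106162.
d = 0.309020 + 0.106162 = 0.415182.

0.415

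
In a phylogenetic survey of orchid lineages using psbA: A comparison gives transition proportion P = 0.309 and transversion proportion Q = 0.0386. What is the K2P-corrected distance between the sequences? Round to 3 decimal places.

0.555

Under the Kimura two-parameter model, d = −½ ln(1 − 2P − Q) − ¼ ln(1 − 2Q).
1 − 2P − Q = 0.3434, giving −½ ln(0.3434) = 0.534430.
1 − 2Q = 0.9228, giving −¼ ln(0.9228) = 0.020086.
d = 0.534430 + 0.020086 = 0.554516.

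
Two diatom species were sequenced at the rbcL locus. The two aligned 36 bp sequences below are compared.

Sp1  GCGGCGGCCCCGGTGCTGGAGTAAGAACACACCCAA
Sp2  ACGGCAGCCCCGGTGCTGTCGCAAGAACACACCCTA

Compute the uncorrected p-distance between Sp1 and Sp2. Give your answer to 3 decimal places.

0.167

The sequences differ at 6 of 36 positions (sites 1, 6, 19, 20, 22, 35).
p = 6/36 = 0.166666… ≈ 0.167 (to 3 d.p.).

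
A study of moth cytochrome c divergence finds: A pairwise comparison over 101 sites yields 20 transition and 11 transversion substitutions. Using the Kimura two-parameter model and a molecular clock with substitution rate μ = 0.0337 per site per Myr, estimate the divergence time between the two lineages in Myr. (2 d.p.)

6.13

P = 20/101 ≈ 0.19802 and Q = 11/101 ≈ 0.108911.
Under the Kimura two-parameter model, d = −½ ln(1 − 2P − Q) − ¼ ln(1 − 2Q).
1 − 2P − Q = 0.495049, giving −½ ln(0.495049) = 0.351549.
1 − 2Q = 0.782178, giving −¼ ln(0.782178) = 0.061418.
d = 0.351549 + 0.061418 = 0.412967.
Under a molecular clock d = 2μt, so t = d/(2μ) = 0.412967 / (2 × 0.0337) = 6.13 Myr.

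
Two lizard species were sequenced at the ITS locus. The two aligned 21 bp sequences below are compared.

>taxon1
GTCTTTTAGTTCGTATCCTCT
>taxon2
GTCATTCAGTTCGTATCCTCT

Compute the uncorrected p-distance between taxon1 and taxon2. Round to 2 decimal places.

The sequences differ at 2 of 21 positions (sites 4, 7).
p = 2/21 = 0.095238… ≈ 0.10 (to 2 d.p.).

0.10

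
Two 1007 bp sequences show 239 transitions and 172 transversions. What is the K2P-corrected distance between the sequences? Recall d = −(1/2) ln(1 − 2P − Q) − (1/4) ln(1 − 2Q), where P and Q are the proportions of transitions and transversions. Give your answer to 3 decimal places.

0.623

P = 239/1007 ≈ 0.237339 and Q = 172/1007 ≈ 0.170804.
Under the Kimura two-parameter model, d = −½ ln(1 − 2P − Q) − ¼ ln(1 − 2Q).
1 − 2P − Q = 0.354518, giving −½ ln(0.354518) = 0.518498.
1 − 2Q = 0.658392, giving −¼ ln(0.658392) = 0.104489.
d = 0.518498 + 0.104489 = 0.622987.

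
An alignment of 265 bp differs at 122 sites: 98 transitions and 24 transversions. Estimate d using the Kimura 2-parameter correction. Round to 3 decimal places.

0.936

P = 98/265 ≈ 0.369811 and Q = 24/265 ≈ 0.090566.
Under the Kimura two-parameter model, d = −½ ln(1 − 2P − Q) − ¼ ln(1 − 2Q).
1 − 2P − Q = 0.169812, giving −½ ln(0.169812) = 0.886532.
1 − 2Q = 0.818868, giving −¼ ln(0.818868) = 0.049958.
d = 0.886532 + 0.049958 = 0.936490.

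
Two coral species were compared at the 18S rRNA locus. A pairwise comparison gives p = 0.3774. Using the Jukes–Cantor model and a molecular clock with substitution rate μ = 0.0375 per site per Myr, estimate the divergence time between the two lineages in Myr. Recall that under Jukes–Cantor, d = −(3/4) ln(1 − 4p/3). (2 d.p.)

d = −(3/4) ln(1 − 4p/3) = −0.75 ln(1 − 0.5032) = −0.75 ln(0.4968)
  = −0.75 × (-0.699568) = 0.524676 substitutions/site.
Under a molecular clock d = 2μt, so t = d/(2μ) = 0.524676 / (2 × 0.0375) = 7.00 Myr.

7.00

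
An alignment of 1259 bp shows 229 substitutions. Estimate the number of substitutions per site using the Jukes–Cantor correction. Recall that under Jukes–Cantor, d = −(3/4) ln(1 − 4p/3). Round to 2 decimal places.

p = 229/1259 ≈ 0.18189.
d = −(3/4) ln(1 − 4p/3) = −0.75 ln(1 − 0.24252) = −0.75 ln(0.75748)
  = −0.75 × (-0.277758) = 0.208319 substitutions/site.

0.21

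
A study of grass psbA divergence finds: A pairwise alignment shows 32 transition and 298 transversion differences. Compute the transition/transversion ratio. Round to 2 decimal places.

R = 32/298 = 0.107382… ≈ 0.11 (to 2 d.p.).

0.11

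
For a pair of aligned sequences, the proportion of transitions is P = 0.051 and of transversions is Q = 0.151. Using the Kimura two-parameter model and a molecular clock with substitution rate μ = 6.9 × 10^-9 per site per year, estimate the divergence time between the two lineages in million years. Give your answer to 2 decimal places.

Under the Kimura two-parameter model, d = −½ ln(1 − 2P − Q) − ¼ ln(1 − 2Q).
1 − 2P − Q = 0.747, giving −½ ln(0.747) = 0.145845.
1 − 2Q = 0.698, giving −¼ ln(0.698) = 0.089884.
d = 0.145845 + 0.089884 = 0.235729.
Under a molecular clock d = 2μt, so t = d/(2μ) = 0.235729 / (2 × 6.9 × 10^-9) = 17.08 million years.

17.08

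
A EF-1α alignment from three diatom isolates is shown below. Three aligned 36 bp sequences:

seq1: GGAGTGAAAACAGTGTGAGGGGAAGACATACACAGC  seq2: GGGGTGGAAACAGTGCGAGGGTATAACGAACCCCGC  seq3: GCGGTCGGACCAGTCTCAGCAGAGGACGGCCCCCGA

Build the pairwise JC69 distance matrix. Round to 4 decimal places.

d(seq1,seq2) = 0.3470, d(seq1,seq3) = 0.7449, d(seq2,seq3) = 0.6082

seq1–seq2: 10/36 sites differ → p ≈ 0.277778, d = −0.75 ln(1 − 0.370371) = 0.346968 ≈ 0.3470.
seq1–seq3: 17/36 sites differ → p ≈ 0.472222, d = −0.75 ln(1 − 0.629629) = 0.744938 ≈ 0.7449.
seq2–seq3: 15/36 sites differ → p ≈ 0.416667, d = −0.75 ln(1 − 0.555556) = 0.608198 ≈ 0.6082.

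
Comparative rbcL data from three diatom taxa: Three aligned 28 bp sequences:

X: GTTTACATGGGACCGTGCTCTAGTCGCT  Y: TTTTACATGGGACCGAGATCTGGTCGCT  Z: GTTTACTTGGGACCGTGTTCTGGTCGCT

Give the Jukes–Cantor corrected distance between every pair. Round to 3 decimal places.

d(X,Y) = 0.158, d(X,Z) = 0.116, d(Y,Z) = 0.158

X–Y: 4/28 sites differ → p ≈ 0.142857, d = −0.75 ln(1 − 0.190476) = 0.158482 ≈ 0.158.
X–Z: 3/28 sites differ → p ≈ 0.107143, d = −0.75 ln(1 − 0.142857) = 0.115613 ≈ 0.116.
Y–Z: 4/28 sites differ → p ≈ 0.142857, d = −0.75 ln(1 − 0.190476) = 0.158482 ≈ 0.158.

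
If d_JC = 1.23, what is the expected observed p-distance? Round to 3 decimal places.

p = (3/4)(1 − e^(−4d/3)) = 0.75 × (1 − e^(-1.64)) = 0.75 × (1 − 0.193980) = 0.604515.

0.605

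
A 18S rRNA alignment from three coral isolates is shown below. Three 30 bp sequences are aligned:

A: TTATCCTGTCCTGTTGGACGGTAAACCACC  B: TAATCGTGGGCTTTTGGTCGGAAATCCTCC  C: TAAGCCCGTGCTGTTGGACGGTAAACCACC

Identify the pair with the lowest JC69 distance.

A and C

A–B: 9/30 differ, p = 0.300, d = 0.383.
A–C: 4/30 differ, p = 0.133, d = 0.147.
B–C: 9/30 differ, p = 0.300, d = 0.383.
The smallest distance is between A and C.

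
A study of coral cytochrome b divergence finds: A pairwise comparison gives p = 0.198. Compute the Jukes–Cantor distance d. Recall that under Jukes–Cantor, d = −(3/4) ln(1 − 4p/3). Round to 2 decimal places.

d = −(3/4) ln(1 − 4p/3) = −0.75 ln(1 − 0.264) = −0.75 ln(0.736)
  = −0.75 × (-0.306525) = 0.229894 substitutions/site.

0.23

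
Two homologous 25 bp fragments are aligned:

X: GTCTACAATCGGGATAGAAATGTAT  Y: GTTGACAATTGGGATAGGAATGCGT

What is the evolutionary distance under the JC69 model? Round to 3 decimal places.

0.289

The sequences differ at 6 of 25 sites (3, 4, 10, 18, 23, 24), so p = 6/25 = 0.24.
d = −(3/4) ln(1 − 4p/3) = −0.75 ln(1 − 0.32) = −0.75 ln(0.68)
  = −0.75 × (-0.385662) = 0.289247 substitutions/site.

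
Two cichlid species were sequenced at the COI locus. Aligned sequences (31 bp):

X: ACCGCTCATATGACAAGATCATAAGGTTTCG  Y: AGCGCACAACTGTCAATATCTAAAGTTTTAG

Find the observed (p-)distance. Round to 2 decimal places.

0.32

The sequences differ at 10 of 31 positions (sites 2, 6, 9, 10, 13, 17, 21, 22, 26, 30).
p = 10/31 = 0.322580… ≈ 0.32 (to 2 d.p.).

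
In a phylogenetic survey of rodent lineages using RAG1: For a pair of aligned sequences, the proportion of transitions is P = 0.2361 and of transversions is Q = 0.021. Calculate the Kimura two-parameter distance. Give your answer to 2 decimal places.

Under the Kimura two-parameter model, d = −½ ln(1 − 2P − Q) − ¼ ln(1 − 2Q).
1 − 2P − Q = 0.5068, giving −½ ln(0.5068) = 0.339819.
1 − 2Q = 0.958, giving −¼ ln(0.958) = 0.010727.
d = 0.339819 + 0.010727 = 0.350546.

0.35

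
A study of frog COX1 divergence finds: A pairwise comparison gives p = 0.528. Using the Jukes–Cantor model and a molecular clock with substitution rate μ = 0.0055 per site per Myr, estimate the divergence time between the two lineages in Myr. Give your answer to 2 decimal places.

83.00

d = −(3/4) ln(1 − 4p/3) = −0.75 ln(1 − 0.704) = −0.75 ln(0.296)
  = −0.75 × (-1.217396) = 0.913047 substitutions/site.
Under a molecular clock d = 2μt, so t = d/(2μ) = 0.913047 / (2 × 0.0055) = 83.00 Myr.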